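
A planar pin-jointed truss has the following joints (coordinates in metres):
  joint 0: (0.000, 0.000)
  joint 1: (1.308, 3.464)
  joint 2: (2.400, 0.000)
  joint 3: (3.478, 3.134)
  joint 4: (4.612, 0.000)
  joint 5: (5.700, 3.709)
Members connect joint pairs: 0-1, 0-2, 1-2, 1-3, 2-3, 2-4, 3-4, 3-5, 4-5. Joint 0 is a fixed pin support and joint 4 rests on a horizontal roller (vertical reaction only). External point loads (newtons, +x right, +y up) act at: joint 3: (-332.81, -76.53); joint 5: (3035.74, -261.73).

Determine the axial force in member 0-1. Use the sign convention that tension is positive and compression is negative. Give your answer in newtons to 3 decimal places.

2413.754

N=6 nodes, M=9 members, R=3 reactions → 2N=12, M+R=12
member 0 (0-1): L=3.7027, (cx,cy)=(0.3533,0.9355)
member 1 (0-2): L=2.4000, (cx,cy)=(1.0000,0.0000)
member 2 (1-2): L=3.6320, (cx,cy)=(0.3007,-0.9537)
member 3 (1-3): L=2.1949, (cx,cy)=(0.9886,-0.1503)
member 4 (2-3): L=3.3142, (cx,cy)=(0.3253,0.9456)
member 5 (2-4): L=2.2120, (cx,cy)=(1.0000,0.0000)
member 6 (3-4): L=3.3329, (cx,cy)=(0.3402,-0.9403)
member 7 (3-5): L=2.2952, (cx,cy)=(0.9681,0.2505)
member 8 (4-5): L=3.8653, (cx,cy)=(0.2815,0.9596)
solve A·x = −loads:
  F[0-1] = +2413.7536 N (tension)
  F[0-2] = +1850.2631 N (tension)
  F[1-2] = -2629.7074 N (compression)
  F[1-3] = +1662.2001 N (tension)
  F[2-3] = +2652.2594 N (tension)
  F[2-4] = +196.9353 N (tension)
  F[3-4] = -1555.8873 N (compression)
  F[3-5] = +3479.1419 N (tension)
  F[4-5] = -1181.0923 N (compression)
  Rx@0 = -2702.9300 N
  Ry@0 = -2258.1332 N
  Ry@4 = +2596.3932 N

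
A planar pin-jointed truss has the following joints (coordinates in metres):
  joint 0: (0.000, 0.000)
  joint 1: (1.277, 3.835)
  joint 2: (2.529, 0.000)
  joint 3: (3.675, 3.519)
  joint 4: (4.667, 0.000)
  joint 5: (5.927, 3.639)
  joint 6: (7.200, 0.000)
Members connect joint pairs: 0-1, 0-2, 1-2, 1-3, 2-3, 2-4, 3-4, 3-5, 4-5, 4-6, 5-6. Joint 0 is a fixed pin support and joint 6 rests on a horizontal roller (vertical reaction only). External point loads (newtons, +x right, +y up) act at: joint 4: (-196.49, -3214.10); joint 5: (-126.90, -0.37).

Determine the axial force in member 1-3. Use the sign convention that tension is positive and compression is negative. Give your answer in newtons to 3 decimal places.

-830.550

N=7 nodes, M=11 members, R=3 reactions → 2N=14, M+R=14
member 0 (0-1): L=4.0420, (cx,cy)=(0.3159,0.9488)
member 1 (0-2): L=2.5290, (cx,cy)=(1.0000,0.0000)
member 2 (1-2): L=4.0342, (cx,cy)=(0.3103,-0.9506)
member 3 (1-3): L=2.4187, (cx,cy)=(0.9914,-0.1306)
member 4 (2-3): L=3.7009, (cx,cy)=(0.3097,0.9508)
member 5 (2-4): L=2.1380, (cx,cy)=(1.0000,0.0000)
member 6 (3-4): L=3.6561, (cx,cy)=(0.2713,-0.9625)
member 7 (3-5): L=2.2552, (cx,cy)=(0.9986,0.0532)
member 8 (4-5): L=3.8510, (cx,cy)=(0.3272,0.9450)
member 9 (4-6): L=2.5330, (cx,cy)=(1.0000,0.0000)
member 10 (5-6): L=3.8552, (cx,cy)=(0.3302,-0.9439)
solve A·x = −loads:
  F[0-1] = -1259.4471 N (compression)
  F[0-2] = +74.5082 N (tension)
  F[1-2] = +1371.1528 N (tension)
  F[1-3] = -830.5500 N (compression)
  F[2-3] = -1370.8271 N (compression)
  F[2-4] = +924.5237 N (tension)
  F[3-4] = +1155.0739 N (tension)
  F[3-5] = -1563.5277 N (compression)
  F[4-5] = +2224.8125 N (tension)
  F[4-6] = +706.4744 N (tension)
  F[5-6] = -2139.5334 N (compression)
  Rx@0 = +323.3900 N
  Ry@0 = +1194.9410 N
  Ry@6 = +2019.5290 N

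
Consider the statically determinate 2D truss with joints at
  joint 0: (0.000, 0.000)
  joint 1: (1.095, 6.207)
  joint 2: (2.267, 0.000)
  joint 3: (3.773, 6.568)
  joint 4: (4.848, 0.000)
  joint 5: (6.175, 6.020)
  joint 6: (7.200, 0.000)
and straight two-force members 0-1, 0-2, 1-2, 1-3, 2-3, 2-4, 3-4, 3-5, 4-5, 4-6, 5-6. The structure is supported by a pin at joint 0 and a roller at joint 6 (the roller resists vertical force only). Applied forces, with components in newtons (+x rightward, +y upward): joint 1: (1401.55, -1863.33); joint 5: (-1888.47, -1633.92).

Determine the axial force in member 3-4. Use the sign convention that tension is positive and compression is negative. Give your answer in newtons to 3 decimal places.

N=7 nodes, M=11 members, R=3 reactions → 2N=14, M+R=14
member 0 (0-1): L=6.3028, (cx,cy)=(0.1737,0.9848)
member 1 (0-2): L=2.2670, (cx,cy)=(1.0000,0.0000)
member 2 (1-2): L=6.3167, (cx,cy)=(0.1855,-0.9826)
member 3 (1-3): L=2.7022, (cx,cy)=(0.9910,0.1336)
member 4 (2-3): L=6.7384, (cx,cy)=(0.2235,0.9747)
member 5 (2-4): L=2.5810, (cx,cy)=(1.0000,0.0000)
member 6 (3-4): L=6.6554, (cx,cy)=(0.1615,-0.9869)
member 7 (3-5): L=2.4637, (cx,cy)=(0.9749,-0.2224)
member 8 (4-5): L=6.1645, (cx,cy)=(0.2153,0.9766)
member 9 (4-6): L=2.3520, (cx,cy)=(1.0000,0.0000)
member 10 (5-6): L=6.1066, (cx,cy)=(0.1679,-0.9858)
solve A·x = −loads:
  F[0-1] = -2216.9865 N (compression)
  F[0-2] = -101.7607 N (compression)
  F[1-2] = +78.4906 N (tension)
  F[1-3] = -1817.5649 N (compression)
  F[2-3] = -79.1293 N (compression)
  F[2-4] = -69.5126 N (compression)
  F[3-4] = +773.5911 N (tension)
  F[3-5] = -1993.8582 N (compression)
  F[4-5] = -781.7607 N (compression)
  F[4-6] = +223.7253 N (tension)
  F[5-6] = -1332.8872 N (compression)
  Rx@0 = +486.9200 N
  Ry@0 = +2183.2731 N
  Ry@6 = +1313.9769 N

773.591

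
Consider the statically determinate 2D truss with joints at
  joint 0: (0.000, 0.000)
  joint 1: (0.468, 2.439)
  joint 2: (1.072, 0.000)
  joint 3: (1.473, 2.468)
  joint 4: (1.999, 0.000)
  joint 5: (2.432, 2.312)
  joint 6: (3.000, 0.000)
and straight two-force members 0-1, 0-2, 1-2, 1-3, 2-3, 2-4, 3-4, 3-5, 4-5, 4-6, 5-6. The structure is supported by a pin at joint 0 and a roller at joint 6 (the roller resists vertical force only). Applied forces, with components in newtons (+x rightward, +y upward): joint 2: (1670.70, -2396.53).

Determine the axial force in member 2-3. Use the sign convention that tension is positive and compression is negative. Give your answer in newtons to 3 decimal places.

887.240

N=7 nodes, M=11 members, R=3 reactions → 2N=14, M+R=14
member 0 (0-1): L=2.4835, (cx,cy)=(0.1884,0.9821)
member 1 (0-2): L=1.0720, (cx,cy)=(1.0000,0.0000)
member 2 (1-2): L=2.5127, (cx,cy)=(0.2404,-0.9707)
member 3 (1-3): L=1.0054, (cx,cy)=(0.9996,0.0288)
member 4 (2-3): L=2.5004, (cx,cy)=(0.1604,0.9871)
member 5 (2-4): L=0.9270, (cx,cy)=(1.0000,0.0000)
member 6 (3-4): L=2.5234, (cx,cy)=(0.2084,-0.9780)
member 7 (3-5): L=0.9716, (cx,cy)=(0.9870,-0.1606)
member 8 (4-5): L=2.3522, (cx,cy)=(0.1841,0.9829)
member 9 (4-6): L=1.0010, (cx,cy)=(1.0000,0.0000)
member 10 (5-6): L=2.3807, (cx,cy)=(0.2386,-0.9711)
solve A·x = −loads:
  F[0-1] = -1568.2672 N (compression)
  F[0-2] = +1966.2308 N (tension)
  F[1-2] = +1566.7132 N (tension)
  F[1-3] = -672.4190 N (compression)
  F[2-3] = +887.2396 N (tension)
  F[2-4] = +529.8468 N (tension)
  F[3-4] = -815.7494 N (compression)
  F[3-5] = -364.5361 N (compression)
  F[4-5] = +811.7019 N (tension)
  F[4-6] = +210.3860 N (tension)
  F[5-6] = -881.8247 N (compression)
  Rx@0 = -1670.7000 N
  Ry@0 = +1540.1699 N
  Ry@6 = +856.3601 N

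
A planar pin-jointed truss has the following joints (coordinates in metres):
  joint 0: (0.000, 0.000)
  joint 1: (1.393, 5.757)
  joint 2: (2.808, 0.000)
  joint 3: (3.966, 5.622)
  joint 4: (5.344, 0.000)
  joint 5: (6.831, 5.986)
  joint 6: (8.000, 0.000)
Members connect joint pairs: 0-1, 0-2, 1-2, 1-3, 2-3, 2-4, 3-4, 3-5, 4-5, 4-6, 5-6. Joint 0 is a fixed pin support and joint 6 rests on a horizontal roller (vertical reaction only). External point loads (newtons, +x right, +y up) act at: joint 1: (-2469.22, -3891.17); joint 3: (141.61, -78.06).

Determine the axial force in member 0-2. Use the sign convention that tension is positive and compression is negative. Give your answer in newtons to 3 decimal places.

N=7 nodes, M=11 members, R=3 reactions → 2N=14, M+R=14
member 0 (0-1): L=5.9231, (cx,cy)=(0.2352,0.9720)
member 1 (0-2): L=2.8080, (cx,cy)=(1.0000,0.0000)
member 2 (1-2): L=5.9283, (cx,cy)=(0.2387,-0.9711)
member 3 (1-3): L=2.5765, (cx,cy)=(0.9986,-0.0524)
member 4 (2-3): L=5.7400, (cx,cy)=(0.2017,0.9794)
member 5 (2-4): L=2.5360, (cx,cy)=(1.0000,0.0000)
member 6 (3-4): L=5.7884, (cx,cy)=(0.2381,-0.9713)
member 7 (3-5): L=2.8880, (cx,cy)=(0.9920,0.1260)
member 8 (4-5): L=6.1679, (cx,cy)=(0.2411,0.9705)
member 9 (4-6): L=2.6560, (cx,cy)=(1.0000,0.0000)
member 10 (5-6): L=6.0991, (cx,cy)=(0.1917,-0.9815)
solve A·x = −loads:
  F[0-1] = -5072.6560 N (compression)
  F[0-2] = -1134.6247 N (compression)
  F[1-2] = +1014.2632 N (tension)
  F[1-3] = +1035.5690 N (tension)
  F[2-3] = -1005.6251 N (compression)
  F[2-4] = -689.6603 N (compression)
  F[3-4] = +1047.2030 N (tension)
  F[3-5] = +443.9013 N (tension)
  F[4-5] = -1048.0082 N (compression)
  F[4-6] = -187.7016 N (compression)
  F[5-6] = +979.3043 N (tension)
  Rx@0 = +2327.6100 N
  Ry@0 = +4930.3778 N
  Ry@6 = -961.1478 N

-1134.625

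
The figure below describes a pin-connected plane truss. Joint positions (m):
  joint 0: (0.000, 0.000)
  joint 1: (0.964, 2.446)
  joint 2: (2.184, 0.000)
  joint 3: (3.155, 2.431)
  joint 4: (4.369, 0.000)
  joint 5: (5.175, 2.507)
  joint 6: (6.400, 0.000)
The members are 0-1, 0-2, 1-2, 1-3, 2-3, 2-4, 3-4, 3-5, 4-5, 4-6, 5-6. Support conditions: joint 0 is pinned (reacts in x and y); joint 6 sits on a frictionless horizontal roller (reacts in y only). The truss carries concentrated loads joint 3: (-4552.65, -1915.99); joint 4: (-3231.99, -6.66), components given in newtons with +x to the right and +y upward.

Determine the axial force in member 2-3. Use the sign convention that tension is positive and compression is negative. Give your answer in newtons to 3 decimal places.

-2928.361

N=7 nodes, M=11 members, R=3 reactions → 2N=14, M+R=14
member 0 (0-1): L=2.6291, (cx,cy)=(0.3667,0.9304)
member 1 (0-2): L=2.1840, (cx,cy)=(1.0000,0.0000)
member 2 (1-2): L=2.7334, (cx,cy)=(0.4463,-0.8949)
member 3 (1-3): L=2.1911, (cx,cy)=(1.0000,-0.0068)
member 4 (2-3): L=2.6177, (cx,cy)=(0.3709,0.9287)
member 5 (2-4): L=2.1850, (cx,cy)=(1.0000,0.0000)
member 6 (3-4): L=2.7173, (cx,cy)=(0.4468,-0.8946)
member 7 (3-5): L=2.0214, (cx,cy)=(0.9993,0.0376)
member 8 (4-5): L=2.6334, (cx,cy)=(0.3061,0.9520)
member 9 (4-6): L=2.0310, (cx,cy)=(1.0000,0.0000)
member 10 (5-6): L=2.7903, (cx,cy)=(0.4390,-0.8985)
solve A·x = −loads:
  F[0-1] = -2905.2144 N (compression)
  F[0-2] = -6719.4019 N (compression)
  F[1-2] = +3038.9528 N (tension)
  F[1-3] = -2421.6869 N (compression)
  F[2-3] = -2928.3613 N (compression)
  F[2-4] = -4276.7940 N (compression)
  F[3-4] = +906.4556 N (tension)
  F[3-5] = +640.2778 N (tension)
  F[4-5] = -844.8436 N (compression)
  F[4-6] = -381.2432 N (compression)
  F[5-6] = +868.3887 N (tension)
  Rx@0 = +7784.6400 N
  Ry@0 = +2702.8760 N
  Ry@6 = -780.2260 N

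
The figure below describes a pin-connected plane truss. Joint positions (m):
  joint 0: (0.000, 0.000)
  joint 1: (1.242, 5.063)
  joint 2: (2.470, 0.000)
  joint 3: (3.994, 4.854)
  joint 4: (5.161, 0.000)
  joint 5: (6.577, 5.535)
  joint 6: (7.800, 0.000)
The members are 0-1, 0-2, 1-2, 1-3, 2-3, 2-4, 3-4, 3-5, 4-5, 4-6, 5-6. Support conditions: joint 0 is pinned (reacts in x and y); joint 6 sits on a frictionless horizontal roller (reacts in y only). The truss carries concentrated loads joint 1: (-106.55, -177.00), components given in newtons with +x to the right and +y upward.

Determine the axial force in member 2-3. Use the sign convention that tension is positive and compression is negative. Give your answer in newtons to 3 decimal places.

-39.452

N=7 nodes, M=11 members, R=3 reactions → 2N=14, M+R=14
member 0 (0-1): L=5.2131, (cx,cy)=(0.2382,0.9712)
member 1 (0-2): L=2.4700, (cx,cy)=(1.0000,0.0000)
member 2 (1-2): L=5.2098, (cx,cy)=(0.2357,-0.9718)
member 3 (1-3): L=2.7599, (cx,cy)=(0.9971,-0.0757)
member 4 (2-3): L=5.0876, (cx,cy)=(0.2996,0.9541)
member 5 (2-4): L=2.6910, (cx,cy)=(1.0000,0.0000)
member 6 (3-4): L=4.9923, (cx,cy)=(0.2338,-0.9723)
member 7 (3-5): L=2.6713, (cx,cy)=(0.9670,0.2549)
member 8 (4-5): L=5.7133, (cx,cy)=(0.2478,0.9688)
member 9 (4-6): L=2.6390, (cx,cy)=(1.0000,0.0000)
member 10 (5-6): L=5.6685, (cx,cy)=(0.2158,-0.9764)
solve A·x = −loads:
  F[0-1] = -224.4408 N (compression)
  F[0-2] = -53.0780 N (compression)
  F[1-2] = +38.7317 N (tension)
  F[1-3] = +44.0751 N (tension)
  F[2-3] = -39.4520 N (compression)
  F[2-4] = -32.1307 N (compression)
  F[3-4] = +47.8267 N (tension)
  F[3-5] = +21.6667 N (tension)
  F[4-5] = -47.9992 N (compression)
  F[4-6] = -9.0544 N (compression)
  F[5-6] = +41.9664 N (tension)
  Rx@0 = +106.5500 N
  Ry@0 = +217.9780 N
  Ry@6 = -40.9780 N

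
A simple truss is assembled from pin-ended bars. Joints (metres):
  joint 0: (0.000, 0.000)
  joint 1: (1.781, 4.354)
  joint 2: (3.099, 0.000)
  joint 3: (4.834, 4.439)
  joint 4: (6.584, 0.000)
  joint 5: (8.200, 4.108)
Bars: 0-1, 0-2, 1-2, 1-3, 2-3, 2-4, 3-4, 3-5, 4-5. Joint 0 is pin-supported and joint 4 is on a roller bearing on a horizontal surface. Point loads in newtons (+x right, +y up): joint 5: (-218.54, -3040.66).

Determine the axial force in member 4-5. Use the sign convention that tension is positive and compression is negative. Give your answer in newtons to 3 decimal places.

-3168.011

N=6 nodes, M=9 members, R=3 reactions → 2N=12, M+R=12
member 0 (0-1): L=4.7042, (cx,cy)=(0.3786,0.9256)
member 1 (0-2): L=3.0990, (cx,cy)=(1.0000,0.0000)
member 2 (1-2): L=4.5491, (cx,cy)=(0.2897,-0.9571)
member 3 (1-3): L=3.0542, (cx,cy)=(0.9996,0.0278)
member 4 (2-3): L=4.7660, (cx,cy)=(0.3640,0.9314)
member 5 (2-4): L=3.4850, (cx,cy)=(1.0000,0.0000)
member 6 (3-4): L=4.7715, (cx,cy)=(0.3668,-0.9303)
member 7 (3-5): L=3.3822, (cx,cy)=(0.9952,-0.0979)
member 8 (4-5): L=4.4144, (cx,cy)=(0.3661,0.9306)
solve A·x = −loads:
  F[0-1] = +659.0116 N (tension)
  F[0-2] = -468.0416 N (compression)
  F[1-2] = -624.7655 N (compression)
  F[1-3] = +430.6797 N (tension)
  F[2-3] = +642.0212 N (tension)
  F[2-4] = -882.7713 N (compression)
  F[3-4] = -755.1285 N (compression)
  F[3-5] = +945.7226 N (tension)
  F[4-5] = -3168.0113 N (compression)
  Rx@0 = +218.5400 N
  Ry@0 = -609.9551 N
  Ry@4 = +3650.6151 N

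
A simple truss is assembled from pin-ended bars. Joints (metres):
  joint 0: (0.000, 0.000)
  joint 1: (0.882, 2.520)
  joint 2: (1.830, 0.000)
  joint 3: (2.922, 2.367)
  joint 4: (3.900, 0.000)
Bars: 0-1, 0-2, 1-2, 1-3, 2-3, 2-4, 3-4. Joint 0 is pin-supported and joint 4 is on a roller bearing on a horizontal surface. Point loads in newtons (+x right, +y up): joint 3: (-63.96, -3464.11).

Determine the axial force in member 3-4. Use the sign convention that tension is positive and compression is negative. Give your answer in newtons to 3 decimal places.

N=5 nodes, M=7 members, R=3 reactions → 2N=10, M+R=10
member 0 (0-1): L=2.6699, (cx,cy)=(0.3304,0.9439)
member 1 (0-2): L=1.8300, (cx,cy)=(1.0000,0.0000)
member 2 (1-2): L=2.6924, (cx,cy)=(0.3521,-0.9360)
member 3 (1-3): L=2.0457, (cx,cy)=(0.9972,-0.0748)
member 4 (2-3): L=2.6068, (cx,cy)=(0.4189,0.9080)
member 5 (2-4): L=2.0700, (cx,cy)=(1.0000,0.0000)
member 6 (3-4): L=2.5611, (cx,cy)=(0.3819,-0.9242)
solve A·x = −loads:
  F[0-1] = -961.4907 N (compression)
  F[0-2] = +253.6689 N (tension)
  F[1-2] = +1023.9439 N (tension)
  F[1-3] = -680.0643 N (compression)
  F[2-3] = -1055.4458 N (compression)
  F[2-4] = +1056.3388 N (tension)
  F[3-4] = -2766.2339 N (compression)
  Rx@0 = +63.9600 N
  Ry@0 = +907.5110 N
  Ry@4 = +2556.5990 N

-2766.234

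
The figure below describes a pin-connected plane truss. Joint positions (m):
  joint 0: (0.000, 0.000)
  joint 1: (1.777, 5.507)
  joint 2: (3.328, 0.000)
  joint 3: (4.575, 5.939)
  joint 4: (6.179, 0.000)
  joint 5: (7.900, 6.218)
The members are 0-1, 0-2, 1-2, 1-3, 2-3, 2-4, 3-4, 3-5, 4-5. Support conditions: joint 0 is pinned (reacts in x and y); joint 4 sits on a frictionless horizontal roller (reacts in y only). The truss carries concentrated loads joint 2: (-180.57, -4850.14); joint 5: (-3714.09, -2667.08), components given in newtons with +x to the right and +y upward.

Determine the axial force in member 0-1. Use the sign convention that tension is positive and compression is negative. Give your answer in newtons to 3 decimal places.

-5498.217

N=6 nodes, M=9 members, R=3 reactions → 2N=12, M+R=12
member 0 (0-1): L=5.7866, (cx,cy)=(0.3071,0.9517)
member 1 (0-2): L=3.3280, (cx,cy)=(1.0000,0.0000)
member 2 (1-2): L=5.7212, (cx,cy)=(0.2711,-0.9626)
member 3 (1-3): L=2.8312, (cx,cy)=(0.9883,0.1526)
member 4 (2-3): L=6.0685, (cx,cy)=(0.2055,0.9787)
member 5 (2-4): L=2.8510, (cx,cy)=(1.0000,0.0000)
member 6 (3-4): L=6.1518, (cx,cy)=(0.2607,-0.9654)
member 7 (3-5): L=3.3367, (cx,cy)=(0.9965,0.0836)
member 8 (4-5): L=6.4518, (cx,cy)=(0.2667,0.9638)
solve A·x = −loads:
  F[0-1] = -5498.2171 N (compression)
  F[0-2] = -2206.2201 N (compression)
  F[1-2] = +4950.0372 N (tension)
  F[1-3] = -3066.2757 N (compression)
  F[2-3] = +87.3323 N (tension)
  F[2-4] = -701.6664 N (compression)
  F[3-4] = +131.3057 N (tension)
  F[3-5] = -3057.3666 N (compression)
  F[4-5] = -2502.0959 N (compression)
  Rx@0 = +3894.6600 N
  Ry@0 = +5232.5483 N
  Ry@4 = +2284.6717 N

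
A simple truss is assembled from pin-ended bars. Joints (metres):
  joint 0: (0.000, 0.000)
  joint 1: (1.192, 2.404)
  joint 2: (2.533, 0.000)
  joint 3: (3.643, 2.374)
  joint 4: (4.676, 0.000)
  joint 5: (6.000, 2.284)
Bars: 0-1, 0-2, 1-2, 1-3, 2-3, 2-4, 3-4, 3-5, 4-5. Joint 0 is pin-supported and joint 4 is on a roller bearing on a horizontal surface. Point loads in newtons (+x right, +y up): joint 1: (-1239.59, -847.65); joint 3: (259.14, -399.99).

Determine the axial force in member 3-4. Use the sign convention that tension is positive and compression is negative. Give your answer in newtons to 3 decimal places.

-23.973

N=6 nodes, M=9 members, R=3 reactions → 2N=12, M+R=12
member 0 (0-1): L=2.6833, (cx,cy)=(0.4442,0.8959)
member 1 (0-2): L=2.5330, (cx,cy)=(1.0000,0.0000)
member 2 (1-2): L=2.7527, (cx,cy)=(0.4872,-0.8733)
member 3 (1-3): L=2.4512, (cx,cy)=(0.9999,-0.0122)
member 4 (2-3): L=2.6207, (cx,cy)=(0.4236,0.9059)
member 5 (2-4): L=2.1430, (cx,cy)=(1.0000,0.0000)
member 6 (3-4): L=2.5890, (cx,cy)=(0.3990,-0.9170)
member 7 (3-5): L=2.3587, (cx,cy)=(0.9993,-0.0382)
member 8 (4-5): L=2.6400, (cx,cy)=(0.5015,0.8651)
solve A·x = −loads:
  F[0-1] = -1368.0552 N (compression)
  F[0-2] = -372.7193 N (compression)
  F[1-2] = +426.9013 N (tension)
  F[1-3] = +423.9245 N (tension)
  F[2-3] = -411.5596 N (compression)
  F[2-4] = +9.5649 N (tension)
  F[3-4] = -23.9725 N (compression)
  F[3-5] = +0.0000 N (tension)
  F[4-5] = -0.0000 N (compression)
  Rx@0 = +980.4500 N
  Ry@0 = +1225.6583 N
  Ry@4 = +21.9817 N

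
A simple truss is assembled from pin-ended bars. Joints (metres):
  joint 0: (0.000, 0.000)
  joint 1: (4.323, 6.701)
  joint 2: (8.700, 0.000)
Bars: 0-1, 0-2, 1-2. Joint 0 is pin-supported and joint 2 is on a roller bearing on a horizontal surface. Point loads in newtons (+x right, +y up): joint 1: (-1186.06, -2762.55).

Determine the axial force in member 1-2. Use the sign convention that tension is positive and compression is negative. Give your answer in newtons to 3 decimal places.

N=3 nodes, M=3 members, R=3 reactions → 2N=6, M+R=6
member 0 (0-1): L=7.9744, (cx,cy)=(0.5421,0.8403)
member 1 (0-2): L=8.7000, (cx,cy)=(1.0000,0.0000)
member 2 (1-2): L=8.0038, (cx,cy)=(0.5469,-0.8372)
solve A·x = −loads:
  F[0-1] = -2741.1176 N (compression)
  F[0-2] = +299.9187 N (tension)
  F[1-2] = -548.4356 N (compression)
  Rx@0 = +1186.0600 N
  Ry@0 = +2303.3873 N
  Ry@2 = +459.1627 N

-548.436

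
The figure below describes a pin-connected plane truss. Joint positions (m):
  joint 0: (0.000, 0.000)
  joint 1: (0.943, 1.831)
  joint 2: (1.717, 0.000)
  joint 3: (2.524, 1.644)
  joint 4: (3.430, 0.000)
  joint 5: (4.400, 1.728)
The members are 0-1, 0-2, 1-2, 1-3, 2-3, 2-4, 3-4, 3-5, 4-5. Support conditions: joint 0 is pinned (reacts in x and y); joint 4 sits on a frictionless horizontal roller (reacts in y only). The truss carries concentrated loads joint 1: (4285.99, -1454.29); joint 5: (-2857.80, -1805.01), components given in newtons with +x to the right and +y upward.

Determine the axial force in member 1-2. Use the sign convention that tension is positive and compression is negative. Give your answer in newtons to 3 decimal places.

N=6 nodes, M=9 members, R=3 reactions → 2N=12, M+R=12
member 0 (0-1): L=2.0596, (cx,cy)=(0.4579,0.8890)
member 1 (0-2): L=1.7170, (cx,cy)=(1.0000,0.0000)
member 2 (1-2): L=1.9879, (cx,cy)=(0.3894,-0.9211)
member 3 (1-3): L=1.5920, (cx,cy)=(0.9931,-0.1175)
member 4 (2-3): L=1.8314, (cx,cy)=(0.4406,0.8977)
member 5 (2-4): L=1.7130, (cx,cy)=(1.0000,0.0000)
member 6 (3-4): L=1.8771, (cx,cy)=(0.4827,-0.8758)
member 7 (3-5): L=1.8779, (cx,cy)=(0.9990,0.0447)
member 8 (4-5): L=1.9816, (cx,cy)=(0.4895,0.8720)
solve A·x = −loads:
  F[0-1] = +342.1748 N (tension)
  F[0-2] = +1271.5206 N (tension)
  F[1-2] = -1451.4636 N (compression)
  F[1-3] = -3589.0222 N (compression)
  F[2-3] = +1489.3087 N (tension)
  F[2-4] = +50.1146 N (tension)
  F[3-4] = -2104.5796 N (compression)
  F[3-5] = -1894.0250 N (compression)
  F[4-5] = -1972.7925 N (compression)
  Rx@0 = -1428.1900 N
  Ry@0 = -304.2011 N
  Ry@4 = +3563.5011 N

-1451.464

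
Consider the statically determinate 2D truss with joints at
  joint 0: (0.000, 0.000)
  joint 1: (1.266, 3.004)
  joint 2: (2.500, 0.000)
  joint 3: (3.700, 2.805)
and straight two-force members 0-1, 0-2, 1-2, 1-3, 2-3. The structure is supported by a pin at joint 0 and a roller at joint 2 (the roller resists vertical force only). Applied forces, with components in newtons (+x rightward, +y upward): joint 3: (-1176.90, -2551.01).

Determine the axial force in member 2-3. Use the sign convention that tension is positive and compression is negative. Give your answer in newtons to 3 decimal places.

N=4 nodes, M=5 members, R=3 reactions → 2N=8, M+R=8
member 0 (0-1): L=3.2599, (cx,cy)=(0.3884,0.9215)
member 1 (0-2): L=2.5000, (cx,cy)=(1.0000,0.0000)
member 2 (1-2): L=3.2476, (cx,cy)=(0.3800,-0.9250)
member 3 (1-3): L=2.4421, (cx,cy)=(0.9967,-0.0815)
member 4 (2-3): L=3.0509, (cx,cy)=(0.3933,0.9194)
solve A·x = −loads:
  F[0-1] = -104.1738 N (compression)
  F[0-2] = -1136.4432 N (compression)
  F[1-2] = +111.0877 N (tension)
  F[1-3] = -82.9432 N (compression)
  F[2-3] = -2782.0004 N (compression)
  Rx@0 = +1176.9000 N
  Ry@0 = +95.9970 N
  Ry@2 = +2455.0130 N

-2782.000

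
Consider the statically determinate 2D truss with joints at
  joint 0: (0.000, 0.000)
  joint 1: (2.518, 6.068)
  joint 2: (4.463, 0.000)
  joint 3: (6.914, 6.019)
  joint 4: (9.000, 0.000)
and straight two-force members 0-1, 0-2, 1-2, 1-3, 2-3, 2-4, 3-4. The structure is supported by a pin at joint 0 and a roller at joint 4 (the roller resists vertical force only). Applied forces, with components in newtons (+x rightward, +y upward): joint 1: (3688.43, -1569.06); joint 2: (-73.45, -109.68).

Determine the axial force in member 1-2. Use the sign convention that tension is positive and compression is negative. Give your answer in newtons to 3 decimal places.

-2988.200

N=5 nodes, M=7 members, R=3 reactions → 2N=10, M+R=10
member 0 (0-1): L=6.5697, (cx,cy)=(0.3833,0.9236)
member 1 (0-2): L=4.4630, (cx,cy)=(1.0000,0.0000)
member 2 (1-2): L=6.3721, (cx,cy)=(0.3052,-0.9523)
member 3 (1-3): L=4.3963, (cx,cy)=(0.9999,-0.0111)
member 4 (2-3): L=6.4989, (cx,cy)=(0.3771,0.9262)
member 5 (2-4): L=4.5370, (cx,cy)=(1.0000,0.0000)
member 6 (3-4): L=6.3702, (cx,cy)=(0.3275,-0.9449)
solve A·x = −loads:
  F[0-1] = +1409.0626 N (tension)
  F[0-2] = +3074.9218 N (tension)
  F[1-2] = -2988.1997 N (compression)
  F[1-3] = -2236.4018 N (compression)
  F[2-3] = +3190.9009 N (tension)
  F[2-4] = +1032.8451 N (tension)
  F[3-4] = -3154.1010 N (compression)
  Rx@0 = -3614.9800 N
  Ry@0 = -1301.4587 N
  Ry@4 = +2980.1987 N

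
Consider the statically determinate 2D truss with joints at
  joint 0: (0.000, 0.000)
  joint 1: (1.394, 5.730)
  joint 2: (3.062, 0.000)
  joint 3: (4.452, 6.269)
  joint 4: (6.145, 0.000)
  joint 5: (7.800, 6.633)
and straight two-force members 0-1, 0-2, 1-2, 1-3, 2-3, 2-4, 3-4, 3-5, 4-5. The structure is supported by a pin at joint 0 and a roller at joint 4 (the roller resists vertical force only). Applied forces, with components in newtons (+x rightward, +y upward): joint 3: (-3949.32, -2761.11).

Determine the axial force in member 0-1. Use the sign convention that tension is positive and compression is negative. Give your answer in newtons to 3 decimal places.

N=6 nodes, M=9 members, R=3 reactions → 2N=12, M+R=12
member 0 (0-1): L=5.8971, (cx,cy)=(0.2364,0.9717)
member 1 (0-2): L=3.0620, (cx,cy)=(1.0000,0.0000)
member 2 (1-2): L=5.9678, (cx,cy)=(0.2795,-0.9601)
member 3 (1-3): L=3.1051, (cx,cy)=(0.9848,0.1736)
member 4 (2-3): L=6.4213, (cx,cy)=(0.2165,0.9763)
member 5 (2-4): L=3.0830, (cx,cy)=(1.0000,0.0000)
member 6 (3-4): L=6.4936, (cx,cy)=(0.2607,-0.9654)
member 7 (3-5): L=3.3677, (cx,cy)=(0.9941,0.1081)
member 8 (4-5): L=6.8364, (cx,cy)=(0.2421,0.9703)
solve A·x = −loads:
  F[0-1] = -4929.4267 N (compression)
  F[0-2] = -2784.0716 N (compression)
  F[1-2] = +4541.5994 N (tension)
  F[1-3] = -2472.1459 N (compression)
  F[2-3] = -4466.5024 N (compression)
  F[2-4] = -547.8452 N (compression)
  F[3-4] = +2101.2863 N (tension)
  F[3-5] = -0.0000 N (compression)
  F[4-5] = +0.0000 N (tension)
  Rx@0 = +3949.3200 N
  Ry@0 = +4789.7228 N
  Ry@4 = -2028.6128 N

-4929.427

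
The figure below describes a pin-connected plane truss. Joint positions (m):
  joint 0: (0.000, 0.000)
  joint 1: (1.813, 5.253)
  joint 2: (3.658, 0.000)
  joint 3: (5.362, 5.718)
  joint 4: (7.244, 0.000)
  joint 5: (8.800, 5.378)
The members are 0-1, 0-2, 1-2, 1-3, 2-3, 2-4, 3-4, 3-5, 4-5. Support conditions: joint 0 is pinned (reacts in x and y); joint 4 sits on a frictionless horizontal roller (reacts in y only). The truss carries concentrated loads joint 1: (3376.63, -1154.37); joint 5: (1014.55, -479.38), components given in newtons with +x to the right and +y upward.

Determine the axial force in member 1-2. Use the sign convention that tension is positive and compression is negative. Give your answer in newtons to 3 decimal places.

N=6 nodes, M=9 members, R=3 reactions → 2N=12, M+R=12
member 0 (0-1): L=5.5571, (cx,cy)=(0.3263,0.9453)
member 1 (0-2): L=3.6580, (cx,cy)=(1.0000,0.0000)
member 2 (1-2): L=5.5676, (cx,cy)=(0.3314,-0.9435)
member 3 (1-3): L=3.5793, (cx,cy)=(0.9915,0.1299)
member 4 (2-3): L=5.9665, (cx,cy)=(0.2856,0.9584)
member 5 (2-4): L=3.5860, (cx,cy)=(1.0000,0.0000)
member 6 (3-4): L=6.0198, (cx,cy)=(0.3126,-0.9499)
member 7 (3-5): L=3.4548, (cx,cy)=(0.9951,-0.0984)
member 8 (4-5): L=5.5986, (cx,cy)=(0.2779,0.9606)
solve A·x = −loads:
  F[0-1] = +2580.4866 N (tension)
  F[0-2] = +3549.2928 N (tension)
  F[1-2] = -3977.8184 N (compression)
  F[1-3] = -1226.9622 N (compression)
  F[2-3] = +3916.1641 N (tension)
  F[2-4] = +1112.6793 N (tension)
  F[3-4] = -3900.0367 N (compression)
  F[3-5] = +1126.6369 N (tension)
  F[4-5] = -383.6162 N (compression)
  Rx@0 = -4391.1800 N
  Ry@0 = -2439.2903 N
  Ry@4 = +4073.0403 N

-3977.818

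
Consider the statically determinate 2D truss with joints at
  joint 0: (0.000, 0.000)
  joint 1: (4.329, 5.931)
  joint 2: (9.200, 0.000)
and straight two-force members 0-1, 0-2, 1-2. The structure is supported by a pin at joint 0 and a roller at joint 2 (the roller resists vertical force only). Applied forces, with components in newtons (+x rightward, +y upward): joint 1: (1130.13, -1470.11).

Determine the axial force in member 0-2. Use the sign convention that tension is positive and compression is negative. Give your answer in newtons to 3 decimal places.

N=3 nodes, M=3 members, R=3 reactions → 2N=6, M+R=6
member 0 (0-1): L=7.3428, (cx,cy)=(0.5896,0.8077)
member 1 (0-2): L=9.2000, (cx,cy)=(1.0000,0.0000)
member 2 (1-2): L=7.6749, (cx,cy)=(0.6347,-0.7728)
solve A·x = −loads:
  F[0-1] = -61.6470 N (compression)
  F[0-2] = +1166.4743 N (tension)
  F[1-2] = -1837.9227 N (compression)
  Rx@0 = -1130.1300 N
  Ry@0 = +49.7940 N
  Ry@2 = +1420.3160 N

1166.474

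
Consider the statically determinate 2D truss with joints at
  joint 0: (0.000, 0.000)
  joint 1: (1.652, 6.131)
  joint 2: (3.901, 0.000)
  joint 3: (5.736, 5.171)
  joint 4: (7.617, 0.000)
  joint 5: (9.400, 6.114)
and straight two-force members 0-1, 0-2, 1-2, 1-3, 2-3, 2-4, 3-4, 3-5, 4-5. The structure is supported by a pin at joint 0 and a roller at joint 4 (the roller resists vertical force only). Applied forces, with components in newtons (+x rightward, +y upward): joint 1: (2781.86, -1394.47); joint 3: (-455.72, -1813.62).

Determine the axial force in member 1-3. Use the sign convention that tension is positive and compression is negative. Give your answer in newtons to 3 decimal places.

N=6 nodes, M=9 members, R=3 reactions → 2N=12, M+R=12
member 0 (0-1): L=6.3497, (cx,cy)=(0.2602,0.9656)
member 1 (0-2): L=3.9010, (cx,cy)=(1.0000,0.0000)
member 2 (1-2): L=6.5305, (cx,cy)=(0.3444,-0.9388)
member 3 (1-3): L=4.1953, (cx,cy)=(0.9735,-0.2288)
member 4 (2-3): L=5.4869, (cx,cy)=(0.3344,0.9424)
member 5 (2-4): L=3.7160, (cx,cy)=(1.0000,0.0000)
member 6 (3-4): L=5.5025, (cx,cy)=(0.3418,-0.9398)
member 7 (3-5): L=3.7834, (cx,cy)=(0.9684,0.2492)
member 8 (4-5): L=6.3687, (cx,cy)=(0.2800,0.9600)
solve A·x = −loads:
  F[0-1] = +403.7727 N (tension)
  F[0-2] = +2221.0900 N (tension)
  F[1-2] = -1346.4848 N (compression)
  F[1-3] = -2273.4210 N (compression)
  F[2-3] = +1341.3529 N (tension)
  F[2-4] = +1308.7911 N (tension)
  F[3-4] = -3828.6073 N (compression)
  F[3-5] = +0.0000 N (tension)
  F[4-5] = -0.0000 N (compression)
  Rx@0 = -2326.1400 N
  Ry@0 = -389.8678 N
  Ry@4 = +3597.9578 N

-2273.421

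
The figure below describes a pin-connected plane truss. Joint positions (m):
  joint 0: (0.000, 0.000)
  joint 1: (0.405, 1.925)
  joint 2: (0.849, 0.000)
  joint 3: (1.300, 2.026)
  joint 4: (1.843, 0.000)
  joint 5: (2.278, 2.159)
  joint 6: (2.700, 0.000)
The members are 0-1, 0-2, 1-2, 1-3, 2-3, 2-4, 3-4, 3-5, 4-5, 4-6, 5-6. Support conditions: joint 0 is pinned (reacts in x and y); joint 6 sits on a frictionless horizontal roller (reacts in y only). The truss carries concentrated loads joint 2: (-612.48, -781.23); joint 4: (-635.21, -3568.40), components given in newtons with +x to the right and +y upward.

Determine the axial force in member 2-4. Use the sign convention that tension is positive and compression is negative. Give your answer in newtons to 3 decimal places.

N=7 nodes, M=11 members, R=3 reactions → 2N=14, M+R=14
member 0 (0-1): L=1.9671, (cx,cy)=(0.2059,0.9786)
member 1 (0-2): L=0.8490, (cx,cy)=(1.0000,0.0000)
member 2 (1-2): L=1.9755, (cx,cy)=(0.2247,-0.9744)
member 3 (1-3): L=0.9007, (cx,cy)=(0.9937,0.1121)
member 4 (2-3): L=2.0756, (cx,cy)=(0.2173,0.9761)
member 5 (2-4): L=0.9940, (cx,cy)=(1.0000,0.0000)
member 6 (3-4): L=2.0975, (cx,cy)=(0.2589,-0.9659)
member 7 (3-5): L=0.9870, (cx,cy)=(0.9909,0.1348)
member 8 (4-5): L=2.2024, (cx,cy)=(0.1975,0.9803)
member 9 (4-6): L=0.8570, (cx,cy)=(1.0000,0.0000)
member 10 (5-6): L=2.1999, (cx,cy)=(0.1918,-0.9814)
solve A·x = −loads:
  F[0-1] = -1704.7341 N (compression)
  F[0-2] = -896.7153 N (compression)
  F[1-2] = +1628.9652 N (tension)
  F[1-3] = -721.6339 N (compression)
  F[2-3] = -825.7911 N (compression)
  F[2-4] = +261.3065 N (tension)
  F[3-4] = +764.2120 N (tension)
  F[3-5] = -1104.4280 N (compression)
  F[4-5] = +2887.1156 N (tension)
  F[4-6] = +524.1120 N (tension)
  F[5-6] = -2732.1584 N (compression)
  Rx@0 = +1247.6900 N
  Ry@0 = +1668.2132 N
  Ry@6 = +2681.4168 N

261.306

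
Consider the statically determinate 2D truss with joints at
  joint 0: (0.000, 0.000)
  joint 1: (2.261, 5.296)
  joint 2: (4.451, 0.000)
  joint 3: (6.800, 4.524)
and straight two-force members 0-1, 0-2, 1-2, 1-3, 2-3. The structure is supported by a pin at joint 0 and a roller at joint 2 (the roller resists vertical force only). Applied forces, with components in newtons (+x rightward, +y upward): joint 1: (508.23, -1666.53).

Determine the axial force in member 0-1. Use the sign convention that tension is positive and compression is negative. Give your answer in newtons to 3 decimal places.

-234.055

N=4 nodes, M=5 members, R=3 reactions → 2N=8, M+R=8
member 0 (0-1): L=5.7584, (cx,cy)=(0.3926,0.9197)
member 1 (0-2): L=4.4510, (cx,cy)=(1.0000,0.0000)
member 2 (1-2): L=5.7309, (cx,cy)=(0.3821,-0.9241)
member 3 (1-3): L=4.6042, (cx,cy)=(0.9858,-0.1677)
member 4 (2-3): L=5.0975, (cx,cy)=(0.4608,0.8875)
solve A·x = −loads:
  F[0-1] = -234.0547 N (compression)
  F[0-2] = +600.1294 N (tension)
  F[1-2] = -1570.4601 N (compression)
  F[1-3] = -0.0000 N (compression)
  F[2-3] = +0.0000 N (tension)
  Rx@0 = -508.2300 N
  Ry@0 = +215.2583 N
  Ry@2 = +1451.2717 N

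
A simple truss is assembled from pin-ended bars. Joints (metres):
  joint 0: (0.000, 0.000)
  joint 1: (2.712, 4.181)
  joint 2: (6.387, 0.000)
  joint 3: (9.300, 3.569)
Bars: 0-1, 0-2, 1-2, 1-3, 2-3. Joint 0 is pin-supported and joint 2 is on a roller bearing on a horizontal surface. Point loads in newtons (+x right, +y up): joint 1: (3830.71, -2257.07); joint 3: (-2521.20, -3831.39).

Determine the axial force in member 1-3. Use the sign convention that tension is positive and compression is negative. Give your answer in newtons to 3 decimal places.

565.680

N=4 nodes, M=5 members, R=3 reactions → 2N=8, M+R=8
member 0 (0-1): L=4.9835, (cx,cy)=(0.5442,0.8390)
member 1 (0-2): L=6.3870, (cx,cy)=(1.0000,0.0000)
member 2 (1-2): L=5.5665, (cx,cy)=(0.6602,-0.7511)
member 3 (1-3): L=6.6164, (cx,cy)=(0.9957,-0.0925)
member 4 (2-3): L=4.6069, (cx,cy)=(0.6323,0.7747)
solve A·x = −loads:
  F[0-1] = +1844.5913 N (tension)
  F[0-2] = +305.6998 N (tension)
  F[1-2] = -5135.0846 N (compression)
  F[1-3] = +565.6798 N (tension)
  F[2-3] = -4878.0323 N (compression)
  Rx@0 = -1309.5100 N
  Ry@0 = -1547.5407 N
  Ry@2 = +7636.0007 N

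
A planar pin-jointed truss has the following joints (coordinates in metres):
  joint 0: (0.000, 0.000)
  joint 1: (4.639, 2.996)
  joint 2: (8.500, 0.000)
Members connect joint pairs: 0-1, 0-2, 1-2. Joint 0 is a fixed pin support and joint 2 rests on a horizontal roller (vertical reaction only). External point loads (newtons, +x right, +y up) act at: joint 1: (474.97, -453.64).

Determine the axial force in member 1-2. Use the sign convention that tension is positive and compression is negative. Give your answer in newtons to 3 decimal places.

-676.935

N=3 nodes, M=3 members, R=3 reactions → 2N=6, M+R=6
member 0 (0-1): L=5.5223, (cx,cy)=(0.8400,0.5425)
member 1 (0-2): L=8.5000, (cx,cy)=(1.0000,0.0000)
member 2 (1-2): L=4.8871, (cx,cy)=(0.7900,-0.6130)
solve A·x = −loads:
  F[0-1] = -71.2345 N (compression)
  F[0-2] = +534.8099 N (tension)
  F[1-2] = -676.9353 N (compression)
  Rx@0 = -474.9700 N
  Ry@0 = +38.6463 N
  Ry@2 = +414.9937 N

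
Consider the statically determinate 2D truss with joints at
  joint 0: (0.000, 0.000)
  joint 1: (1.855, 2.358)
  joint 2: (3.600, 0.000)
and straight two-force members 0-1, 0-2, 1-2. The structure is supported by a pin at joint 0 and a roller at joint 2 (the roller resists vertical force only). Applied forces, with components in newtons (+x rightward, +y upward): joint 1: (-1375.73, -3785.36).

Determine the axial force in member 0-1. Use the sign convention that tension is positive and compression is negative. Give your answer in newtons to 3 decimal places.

N=3 nodes, M=3 members, R=3 reactions → 2N=6, M+R=6
member 0 (0-1): L=3.0002, (cx,cy)=(0.6183,0.7859)
member 1 (0-2): L=3.6000, (cx,cy)=(1.0000,0.0000)
member 2 (1-2): L=2.9335, (cx,cy)=(0.5949,-0.8038)
solve A·x = −loads:
  F[0-1] = -3481.0839 N (compression)
  F[0-2] = +776.5981 N (tension)
  F[1-2] = -1305.5126 N (compression)
  Rx@0 = +1375.7300 N
  Ry@0 = +2735.9513 N
  Ry@2 = +1049.4087 N

-3481.084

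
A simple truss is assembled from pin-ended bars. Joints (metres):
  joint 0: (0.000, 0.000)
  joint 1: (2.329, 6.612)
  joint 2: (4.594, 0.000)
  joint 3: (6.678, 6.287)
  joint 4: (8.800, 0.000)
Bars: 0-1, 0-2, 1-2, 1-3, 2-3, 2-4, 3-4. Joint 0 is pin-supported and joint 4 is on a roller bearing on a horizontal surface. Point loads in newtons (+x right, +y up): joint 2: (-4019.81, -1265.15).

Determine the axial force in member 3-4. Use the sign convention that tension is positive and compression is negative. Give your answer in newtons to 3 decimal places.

N=5 nodes, M=7 members, R=3 reactions → 2N=10, M+R=10
member 0 (0-1): L=7.0102, (cx,cy)=(0.3322,0.9432)
member 1 (0-2): L=4.5940, (cx,cy)=(1.0000,0.0000)
member 2 (1-2): L=6.9892, (cx,cy)=(0.3241,-0.9460)
member 3 (1-3): L=4.3611, (cx,cy)=(0.9972,-0.0745)
member 4 (2-3): L=6.6234, (cx,cy)=(0.3146,0.9492)
member 5 (2-4): L=4.2060, (cx,cy)=(1.0000,0.0000)
member 6 (3-4): L=6.6355, (cx,cy)=(0.3198,-0.9475)
solve A·x = −loads:
  F[0-1] = -641.0998 N (compression)
  F[0-2] = -3806.8170 N (compression)
  F[1-2] = +673.2385 N (tension)
  F[1-3] = -432.3729 N (compression)
  F[2-3] = +661.8601 N (tension)
  F[2-4] = +222.9217 N (tension)
  F[3-4] = -697.0718 N (compression)
  Rx@0 = +4019.8100 N
  Ry@0 = +604.6842 N
  Ry@4 = +660.4658 N

-697.072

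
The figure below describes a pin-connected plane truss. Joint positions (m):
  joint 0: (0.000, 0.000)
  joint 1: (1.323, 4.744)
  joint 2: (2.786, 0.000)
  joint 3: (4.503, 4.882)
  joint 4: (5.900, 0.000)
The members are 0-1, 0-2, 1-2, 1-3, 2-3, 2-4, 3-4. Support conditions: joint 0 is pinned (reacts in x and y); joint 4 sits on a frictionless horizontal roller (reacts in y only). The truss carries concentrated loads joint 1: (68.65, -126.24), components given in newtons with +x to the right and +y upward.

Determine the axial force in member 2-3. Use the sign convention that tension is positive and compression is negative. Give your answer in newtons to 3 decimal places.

N=5 nodes, M=7 members, R=3 reactions → 2N=10, M+R=10
member 0 (0-1): L=4.9250, (cx,cy)=(0.2686,0.9632)
member 1 (0-2): L=2.7860, (cx,cy)=(1.0000,0.0000)
member 2 (1-2): L=4.9645, (cx,cy)=(0.2947,-0.9556)
member 3 (1-3): L=3.1830, (cx,cy)=(0.9991,0.0434)
member 4 (2-3): L=5.1751, (cx,cy)=(0.3318,0.9434)
member 5 (2-4): L=3.1140, (cx,cy)=(1.0000,0.0000)
member 6 (3-4): L=5.0779, (cx,cy)=(0.2751,-0.9614)
solve A·x = −loads:
  F[0-1] = -44.3637 N (compression)
  F[0-2] = +80.5673 N (tension)
  F[1-2] = -89.8441 N (compression)
  F[1-3] = -54.1417 N (compression)
  F[2-3] = +91.0093 N (tension)
  F[2-4] = +23.8958 N (tension)
  F[3-4] = -86.8586 N (compression)
  Rx@0 = -68.6500 N
  Ry@0 = +42.7330 N
  Ry@4 = +83.5070 N

91.009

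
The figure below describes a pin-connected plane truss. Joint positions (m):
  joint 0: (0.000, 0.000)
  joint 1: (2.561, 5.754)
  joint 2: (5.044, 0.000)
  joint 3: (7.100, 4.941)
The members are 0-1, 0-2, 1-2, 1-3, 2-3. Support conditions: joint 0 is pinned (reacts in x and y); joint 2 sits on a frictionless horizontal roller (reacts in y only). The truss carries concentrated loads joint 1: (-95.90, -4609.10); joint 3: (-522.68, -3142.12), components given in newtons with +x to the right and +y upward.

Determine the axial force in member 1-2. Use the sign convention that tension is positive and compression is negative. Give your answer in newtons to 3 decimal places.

N=4 nodes, M=5 members, R=3 reactions → 2N=8, M+R=8
member 0 (0-1): L=6.2982, (cx,cy)=(0.4066,0.9136)
member 1 (0-2): L=5.0440, (cx,cy)=(1.0000,0.0000)
member 2 (1-2): L=6.2669, (cx,cy)=(0.3962,-0.9182)
member 3 (1-3): L=4.6112, (cx,cy)=(0.9843,-0.1763)
member 4 (2-3): L=5.3517, (cx,cy)=(0.3842,0.9233)
solve A·x = −loads:
  F[0-1] = -1761.7749 N (compression)
  F[0-2] = +97.8009 N (tension)
  F[1-2] = -3409.3921 N (compression)
  F[1-3] = +741.9768 N (tension)
  F[2-3] = -3261.6009 N (compression)
  Rx@0 = +618.5800 N
  Ry@0 = +1609.5494 N
  Ry@2 = +6141.6706 N

-3409.392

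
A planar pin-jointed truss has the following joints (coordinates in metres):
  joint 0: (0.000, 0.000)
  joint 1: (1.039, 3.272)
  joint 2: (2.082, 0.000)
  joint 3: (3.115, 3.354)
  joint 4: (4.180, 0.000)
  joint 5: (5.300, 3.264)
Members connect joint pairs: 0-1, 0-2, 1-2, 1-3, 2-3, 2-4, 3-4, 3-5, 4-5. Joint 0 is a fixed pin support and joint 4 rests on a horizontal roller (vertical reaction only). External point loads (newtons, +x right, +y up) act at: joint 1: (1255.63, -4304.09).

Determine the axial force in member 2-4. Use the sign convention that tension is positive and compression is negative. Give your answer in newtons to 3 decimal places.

651.803

N=6 nodes, M=9 members, R=3 reactions → 2N=12, M+R=12
member 0 (0-1): L=3.4330, (cx,cy)=(0.3027,0.9531)
member 1 (0-2): L=2.0820, (cx,cy)=(1.0000,0.0000)
member 2 (1-2): L=3.4342, (cx,cy)=(0.3037,-0.9528)
member 3 (1-3): L=2.0776, (cx,cy)=(0.9992,0.0395)
member 4 (2-3): L=3.5095, (cx,cy)=(0.2943,0.9557)
member 5 (2-4): L=2.0980, (cx,cy)=(1.0000,0.0000)
member 6 (3-4): L=3.5190, (cx,cy)=(0.3026,-0.9531)
member 7 (3-5): L=2.1869, (cx,cy)=(0.9992,-0.0412)
member 8 (4-5): L=3.4508, (cx,cy)=(0.3246,0.9459)
solve A·x = −loads:
  F[0-1] = -2362.1508 N (compression)
  F[0-2] = +1970.5362 N (tension)
  F[1-2] = -2208.3750 N (compression)
  F[1-3] = -1300.8477 N (compression)
  F[2-3] = +2201.5957 N (tension)
  F[2-4] = +651.8030 N (tension)
  F[3-4] = -2153.7195 N (compression)
  F[3-5] = -0.0000 N (compression)
  F[4-5] = +0.0000 N (tension)
  Rx@0 = -1255.6300 N
  Ry@0 = +2251.3697 N
  Ry@4 = +2052.7203 N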